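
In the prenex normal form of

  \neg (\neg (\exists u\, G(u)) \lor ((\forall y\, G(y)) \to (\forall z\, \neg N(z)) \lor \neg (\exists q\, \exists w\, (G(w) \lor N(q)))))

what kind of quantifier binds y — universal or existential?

universal

Rewrite implications/biconditionals: A → B as ¬A ∨ B.
  \neg (\neg (\exists u\, G(u)) \lor \neg (\forall y\, G(y)) \lor (\forall z\, \neg N(z)) \lor \neg (\exists q\, \exists w\, (G(w) \lor N(q))))
Push ¬ through the quantifiers and connectives to reach negation normal form:
  (\exists u\, G(u)) \land (\forall y\, G(y)) \land (\exists z\, N(z)) \land (\exists q\, \exists w\, (G(w) \lor N(q)))
Extract every quantifier outward, since the variables are now distinct and don't occur free across branches:
  \exists u\, \forall y\, \exists z\, \exists q\, \exists w\, (G(u) \land G(y) \land N(z) \land (G(w) \lor N(q)))
The quantifier \forall y sits under an even number of negations (counting the antecedent side of each →), so it remains universal.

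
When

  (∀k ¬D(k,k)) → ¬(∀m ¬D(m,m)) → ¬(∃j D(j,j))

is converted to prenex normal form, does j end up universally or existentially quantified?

universal

Rewrite implications/biconditionals: A → B as ¬A ∨ B.
  ¬(∀k ¬D(k,k)) ∨ ¬¬(∀m ¬D(m,m)) ∨ ¬(∃j D(j,j))
Move each ¬ inward, flipping quantifiers it crosses:
  (∃k D(k,k)) ∨ (∀m ¬D(m,m)) ∨ (∀j ¬D(j,j))
All bound variables are already distinct, so no renaming is needed.
Pull the quantifiers to the front (each side's bound variable is not free in the other side):
  ∃k ∀m ∀j (D(k,k) ∨ ¬D(m,m) ∨ ¬D(j,j))
The quantifier ∃j sits under an odd number of negations (counting the antecedent side of each →), so it flips to ∀j.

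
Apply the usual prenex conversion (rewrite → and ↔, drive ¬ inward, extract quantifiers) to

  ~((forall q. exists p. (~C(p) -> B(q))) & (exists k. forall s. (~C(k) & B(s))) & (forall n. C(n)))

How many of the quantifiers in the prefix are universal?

Eliminate → and ↔ using ¬ and ∨.
  ~((forall q. exists p. (~~C(p) | B(q))) & (exists k. forall s. (~C(k) & B(s))) & (forall n. C(n)))
Move each ¬ inward, flipping quantifiers it crosses:
  (exists q. forall p. (~C(p) & ~B(q))) | (forall k. exists s. (C(k) | ~B(s))) | (exists n. ~C(n))
All bound variables are already distinct, so no renaming is needed.
Finally move all quantifiers to the prefix:
  exists q. forall p. forall k. exists s. exists n. (~C(p) & ~B(q) | C(k) | ~B(s) | ~C(n))
The prefix is exists q forall p forall k exists s exists n: 2 universal, 3 existential.

2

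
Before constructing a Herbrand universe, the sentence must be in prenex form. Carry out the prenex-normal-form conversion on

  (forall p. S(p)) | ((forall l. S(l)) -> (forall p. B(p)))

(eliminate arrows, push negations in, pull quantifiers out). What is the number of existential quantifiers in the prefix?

1

First replace A → B with ¬A ∨ B.
  (forall p. S(p)) | ~(forall l. S(l)) | (forall p. B(p))
Move each ¬ inward, flipping quantifiers it crosses:
  (forall p. S(p)) | (exists l. ~S(l)) | (forall p. B(p))
Rename bound variables to avoid capture: p↦v.
  (forall p. S(p)) | (exists l. ~S(l)) | (forall v. B(v))
Finally move all quantifiers to the prefix:
  forall p. exists l. forall v. (S(p) | ~S(l) | B(v))
The prefix is forall p exists l forall v: 2 universal, 1 existential.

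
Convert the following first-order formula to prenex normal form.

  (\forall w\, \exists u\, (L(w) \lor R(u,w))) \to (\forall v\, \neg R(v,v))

Eliminate → and ↔ using ¬ and ∨.
  \neg (\forall w\, \exists u\, (L(w) \lor R(u,w))) \lor (\forall v\, \neg R(v,v))
Push ¬ through the quantifiers and connectives to reach negation normal form:
  (\exists w\, \forall u\, (\neg L(w) \land \neg R(u,w))) \lor (\forall v\, \neg R(v,v))
All bound variables are already distinct, so no renaming is needed.
Extract every quantifier outward, since the variables are now distinct and don't occur free across branches:
  \exists w\, \forall u\, \forall v\, (\neg L(w) \land \neg R(u,w) \lor \neg R(v,v))

\exists w\, \forall u\, \forall v\, (\neg L(w) \land \neg R(u,w) \lor \neg R(v,v))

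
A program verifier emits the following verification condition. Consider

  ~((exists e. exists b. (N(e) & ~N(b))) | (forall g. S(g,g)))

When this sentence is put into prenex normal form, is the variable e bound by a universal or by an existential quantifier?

universal

Push ¬ through the quantifiers and connectives to reach negation normal form:
  (forall e. forall b. (~N(e) | N(b))) & (exists g. ~S(g,g))
Extract every quantifier outward, since the variables are now distinct and don't occur free across branches:
  forall e. forall b. exists g. ((~N(e) | N(b)) & ~S(g,g))
The quantifier exists e sits under an odd number of negations, so it flips to forall e.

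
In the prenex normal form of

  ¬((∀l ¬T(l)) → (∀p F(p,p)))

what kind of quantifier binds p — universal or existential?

Eliminate → and ↔ using ¬ and ∨.
  ¬(¬(∀l ¬T(l)) ∨ (∀p F(p,p)))
Move each ¬ inward, flipping quantifiers it crosses:
  (∀l ¬T(l)) ∧ (∃p ¬F(p,p))
All bound variables are already distinct, so no renaming is needed.
Finally move all quantifiers to the prefix:
  ∀l ∃p (¬T(l) ∧ ¬F(p,p))
The quantifier ∀p sits under an odd number of negations (counting the antecedent side of each →), so it flips to ∃p.

existential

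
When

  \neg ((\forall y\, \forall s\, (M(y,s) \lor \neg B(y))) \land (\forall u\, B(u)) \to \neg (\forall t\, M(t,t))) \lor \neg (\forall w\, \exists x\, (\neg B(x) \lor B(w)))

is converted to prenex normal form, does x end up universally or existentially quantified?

First replace A → B with ¬A ∨ B.
  \neg (\neg ((\forall y\, \forall s\, (M(y,s) \lor \neg B(y))) \land (\forall u\, B(u))) \lor \neg (\forall t\, M(t,t))) \lor \neg (\forall w\, \exists x\, (\neg B(x) \lor B(w)))
Drive negations inward (¬∀x A ≡ ∃x ¬A, ¬∃x A ≡ ∀x ¬A, De Morgan for ∧/∨):
  (\forall y\, \forall s\, (M(y,s) \lor \neg B(y))) \land (\forall u\, B(u)) \land (\forall t\, M(t,t)) \lor (\exists w\, \forall x\, (B(x) \land \neg B(w)))
All bound variables are already distinct, so no renaming is needed.
Extract every quantifier outward, since the variables are now distinct and don't occur free across branches:
  \forall y\, \forall s\, \forall u\, \forall t\, \exists w\, \forall x\, ((M(y,s) \lor \neg B(y)) \land B(u) \land M(t,t) \lor B(x) \land \neg B(w))
The quantifier \exists x sits under an odd number of negations (counting the antecedent side of each →), so it flips to \forall x.

universal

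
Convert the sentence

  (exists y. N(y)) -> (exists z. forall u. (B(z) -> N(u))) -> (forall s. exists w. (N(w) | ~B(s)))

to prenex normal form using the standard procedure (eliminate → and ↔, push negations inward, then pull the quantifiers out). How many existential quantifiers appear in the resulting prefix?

Eliminate → and ↔ using ¬ and ∨.
  ~(exists y. N(y)) | ~(exists z. forall u. (~B(z) | N(u))) | (forall s. exists w. (N(w) | ~B(s)))
Move each ¬ inward, flipping quantifiers it crosses:
  (forall y. ~N(y)) | (forall z. exists u. (B(z) & ~N(u))) | (forall s. exists w. (N(w) | ~B(s)))
Extract every quantifier outward, since the variables are now distinct and don't occur free across branches:
  forall y. forall z. exists u. forall s. exists w. (~N(y) | B(z) & ~N(u) | N(w) | ~B(s))
The prefix is forall y forall z exists u forall s exists w: 3 universal, 2 existential.

2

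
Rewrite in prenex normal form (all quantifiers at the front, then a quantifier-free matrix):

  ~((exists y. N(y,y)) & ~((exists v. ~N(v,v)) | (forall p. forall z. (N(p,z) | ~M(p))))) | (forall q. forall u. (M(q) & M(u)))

forall y. exists v. forall p. forall z. forall q. forall u. (~N(y,y) | ~N(v,v) | N(p,z) | ~M(p) | M(q) & M(u))

Push ¬ through the quantifiers and connectives to reach negation normal form:
  (forall y. ~N(y,y)) | (exists v. ~N(v,v)) | (forall p. forall z. (N(p,z) | ~M(p))) | (forall q. forall u. (M(q) & M(u)))
All bound variables are already distinct, so no renaming is needed.
Finally move all quantifiers to the prefix:
  forall y. exists v. forall p. forall z. forall q. forall u. (~N(y,y) | ~N(v,v) | N(p,z) | ~M(p) | M(q) & M(u))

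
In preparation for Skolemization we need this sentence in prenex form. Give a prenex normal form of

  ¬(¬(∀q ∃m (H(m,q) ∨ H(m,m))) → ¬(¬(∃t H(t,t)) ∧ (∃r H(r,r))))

Eliminate → and ↔ using ¬ and ∨.
  ¬(¬¬(∀q ∃m (H(m,q) ∨ H(m,m))) ∨ ¬(¬(∃t H(t,t)) ∧ (∃r H(r,r))))
Drive negations inward (¬∀x A ≡ ∃x ¬A, ¬∃x A ≡ ∀x ¬A, De Morgan for ∧/∨):
  (∃q ∀m (¬H(m,q) ∧ ¬H(m,m))) ∧ (∀t ¬H(t,t)) ∧ (∃r H(r,r))
All bound variables are already distinct, so no renaming is needed.
Extract every quantifier outward, since the variables are now distinct and don't occur free across branches:
  ∃q ∀m ∀t ∃r (¬H(m,q) ∧ ¬H(m,m) ∧ ¬H(t,t) ∧ H(r,r))

∃q ∀m ∀t ∃r (¬H(m,q) ∧ ¬H(m,m) ∧ ¬H(t,t) ∧ H(r,r))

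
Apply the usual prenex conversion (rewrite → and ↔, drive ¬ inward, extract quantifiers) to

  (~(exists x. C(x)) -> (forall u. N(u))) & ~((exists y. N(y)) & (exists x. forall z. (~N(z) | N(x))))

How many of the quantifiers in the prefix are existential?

First replace A → B with ¬A ∨ B.
  (~~(exists x. C(x)) | (forall u. N(u))) & ~((exists y. N(y)) & (exists x. forall z. (~N(z) | N(x))))
Move each ¬ inward, flipping quantifiers it crosses:
  ((exists x. C(x)) | (forall u. N(u))) & ((forall y. ~N(y)) | (forall x. exists z. (N(z) & ~N(x))))
Rename bound variables to avoid capture: x↦t.
  ((exists x. C(x)) | (forall u. N(u))) & ((forall y. ~N(y)) | (forall t. exists z. (N(z) & ~N(t))))
Pull the quantifiers to the front (each side's bound variable is not free in the other side):
  exists x. forall u. forall y. forall t. exists z. ((C(x) | N(u)) & (~N(y) | N(z) & ~N(t)))
The prefix is exists x forall u forall y forall t exists z: 3 universal, 2 existential.

2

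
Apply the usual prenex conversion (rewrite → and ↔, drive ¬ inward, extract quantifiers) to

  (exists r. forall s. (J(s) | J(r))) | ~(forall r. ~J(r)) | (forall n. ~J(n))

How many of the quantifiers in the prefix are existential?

Drive negations inward (¬∀x A ≡ ∃x ¬A, ¬∃x A ≡ ∀x ¬A, De Morgan for ∧/∨):
  (exists r. forall s. (J(s) | J(r))) | (exists r. J(r)) | (forall n. ~J(n))
Give each quantifier a distinct variable: r↦w1.
  (exists r. forall s. (J(s) | J(r))) | (exists w1. J(w1)) | (forall n. ~J(n))
Extract every quantifier outward, since the variables are now distinct and don't occur free across branches:
  exists r. forall s. exists w1. forall n. (J(s) | J(r) | J(w1) | ~J(n))
The prefix is exists r forall s exists w1 forall n: 2 universal, 2 existential.

2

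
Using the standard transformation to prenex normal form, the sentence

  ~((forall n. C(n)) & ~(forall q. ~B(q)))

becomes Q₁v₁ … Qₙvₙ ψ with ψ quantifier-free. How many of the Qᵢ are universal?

1

Push ¬ through the quantifiers and connectives to reach negation normal form:
  (exists n. ~C(n)) | (forall q. ~B(q))
All bound variables are already distinct, so no renaming is needed.
Pull the quantifiers to the front (each side's bound variable is not free in the other side):
  exists n. forall q. (~C(n) | ~B(q))
The prefix is exists n forall q: 1 universal, 1 existential.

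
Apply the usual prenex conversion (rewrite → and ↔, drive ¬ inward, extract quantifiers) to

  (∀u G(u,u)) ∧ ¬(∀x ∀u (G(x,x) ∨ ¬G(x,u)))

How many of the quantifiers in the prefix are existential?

2

Move each ¬ inward, flipping quantifiers it crosses:
  (∀u G(u,u)) ∧ (∃x ∃u (¬G(x,x) ∧ G(x,u)))
Rename bound variables to avoid capture: u↦y1.
  (∀u G(u,u)) ∧ (∃x ∃y1 (¬G(x,x) ∧ G(x,y1)))
Extract every quantifier outward, since the variables are now distinct and don't occur free across branches:
  ∀u ∃x ∃y1 (G(u,u) ∧ ¬G(x,x) ∧ G(x,y1))
The prefix is ∀u ∃x ∃y1: 1 universal, 2 existential.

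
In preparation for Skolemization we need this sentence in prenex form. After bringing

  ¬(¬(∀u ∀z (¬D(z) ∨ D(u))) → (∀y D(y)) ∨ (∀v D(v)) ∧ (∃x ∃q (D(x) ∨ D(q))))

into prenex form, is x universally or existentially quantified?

universal

First replace A → B with ¬A ∨ B.
  ¬(¬¬(∀u ∀z (¬D(z) ∨ D(u))) ∨ (∀y D(y)) ∨ (∀v D(v)) ∧ (∃x ∃q (D(x) ∨ D(q))))
Push ¬ through the quantifiers and connectives to reach negation normal form:
  (∃u ∃z (D(z) ∧ ¬D(u))) ∧ (∃y ¬D(y)) ∧ ((∃v ¬D(v)) ∨ (∀x ∀q (¬D(x) ∧ ¬D(q))))
Finally move all quantifiers to the prefix:
  ∃u ∃z ∃y ∃v ∀x ∀q (D(z) ∧ ¬D(u) ∧ ¬D(y) ∧ (¬D(v) ∨ ¬D(x) ∧ ¬D(q)))
The quantifier ∃x sits under an odd number of negations (counting the antecedent side of each →), so it flips to ∀x.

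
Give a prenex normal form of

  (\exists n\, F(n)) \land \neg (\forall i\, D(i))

\exists n\, \exists i\, (F(n) \land \neg D(i))

Drive negations inward (¬∀x A ≡ ∃x ¬A, ¬∃x A ≡ ∀x ¬A, De Morgan for ∧/∨):
  (\exists n\, F(n)) \land (\exists i\, \neg D(i))
Finally move all quantifiers to the prefix:
  \exists n\, \exists i\, (F(n) \land \neg D(i))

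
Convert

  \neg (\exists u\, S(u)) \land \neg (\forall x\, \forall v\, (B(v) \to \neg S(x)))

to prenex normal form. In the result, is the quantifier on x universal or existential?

Eliminate → and ↔ using ¬ and ∨.
  \neg (\exists u\, S(u)) \land \neg (\forall x\, \forall v\, (\neg B(v) \lor \neg S(x)))
Push ¬ through the quantifiers and connectives to reach negation normal form:
  (\forall u\, \neg S(u)) \land (\exists x\, \exists v\, (B(v) \land S(x)))
All bound variables are already distinct, so no renaming is needed.
Pull the quantifiers to the front (each side's bound variable is not free in the other side):
  \forall u\, \exists x\, \exists v\, (\neg S(u) \land B(v) \land S(x))
The quantifier \forall x sits under an odd number of negations (counting the antecedent side of each →), so it flips to \exists x.

existential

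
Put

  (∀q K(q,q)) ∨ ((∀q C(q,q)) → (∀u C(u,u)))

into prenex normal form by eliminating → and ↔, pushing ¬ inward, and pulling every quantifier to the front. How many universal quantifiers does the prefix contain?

2

First replace A → B with ¬A ∨ B.
  (∀q K(q,q)) ∨ ¬(∀q C(q,q)) ∨ (∀u C(u,u))
Push ¬ through the quantifiers and connectives to reach negation normal form:
  (∀q K(q,q)) ∨ (∃q ¬C(q,q)) ∨ (∀u C(u,u))
Standardize variables apart so no two quantifiers bind the same name: q↦w1.
  (∀q K(q,q)) ∨ (∃w1 ¬C(w1,w1)) ∨ (∀u C(u,u))
Finally move all quantifiers to the prefix:
  ∀q ∃w1 ∀u (K(q,q) ∨ ¬C(w1,w1) ∨ C(u,u))
The prefix is ∀q ∃w1 ∀u: 2 universal, 1 existential.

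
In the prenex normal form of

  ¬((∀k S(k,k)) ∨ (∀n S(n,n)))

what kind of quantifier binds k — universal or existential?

Push ¬ through the quantifiers and connectives to reach negation normal form:
  (∃k ¬S(k,k)) ∧ (∃n ¬S(n,n))
All bound variables are already distinct, so no renaming is needed.
Finally move all quantifiers to the prefix:
  ∃k ∃n (¬S(k,k) ∧ ¬S(n,n))
The quantifier ∀k sits under an odd number of negations, so it flips to ∃k.

existential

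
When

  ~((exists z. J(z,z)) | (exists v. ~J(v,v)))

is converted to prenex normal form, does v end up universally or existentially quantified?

universal

Push ¬ through the quantifiers and connectives to reach negation normal form:
  (forall z. ~J(z,z)) & (forall v. J(v,v))
All bound variables are already distinct, so no renaming is needed.
Extract every quantifier outward, since the variables are now distinct and don't occur free across branches:
  forall z. forall v. (~J(z,z) & J(v,v))
The quantifier exists v sits under an odd number of negations, so it flips to forall v.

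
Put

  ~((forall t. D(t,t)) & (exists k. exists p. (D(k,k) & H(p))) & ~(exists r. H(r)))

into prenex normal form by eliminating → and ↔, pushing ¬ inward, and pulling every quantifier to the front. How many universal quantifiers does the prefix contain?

Move each ¬ inward, flipping quantifiers it crosses:
  (exists t. ~D(t,t)) | (forall k. forall p. (~D(k,k) | ~H(p))) | (exists r. H(r))
Pull the quantifiers to the front (each side's bound variable is not free in the other side):
  exists t. forall k. forall p. exists r. (~D(t,t) | ~D(k,k) | ~H(p) | H(r))
The prefix is exists t forall k forall p exists r: 2 universal, 2 existential.

2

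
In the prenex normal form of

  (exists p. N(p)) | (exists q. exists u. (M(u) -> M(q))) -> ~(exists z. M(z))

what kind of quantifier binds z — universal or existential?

universal

Rewrite implications/biconditionals: A → B as ¬A ∨ B.
  ~((exists p. N(p)) | (exists q. exists u. (~M(u) | M(q)))) | ~(exists z. M(z))
Move each ¬ inward, flipping quantifiers it crosses:
  (forall p. ~N(p)) & (forall q. forall u. (M(u) & ~M(q))) | (forall z. ~M(z))
All bound variables are already distinct, so no renaming is needed.
Extract every quantifier outward, since the variables are now distinct and don't occur free across branches:
  forall p. forall q. forall u. forall z. (~N(p) & M(u) & ~M(q) | ~M(z))
The quantifier exists z sits under an odd number of negations (counting the antecedent side of each →), so it flips to forall z.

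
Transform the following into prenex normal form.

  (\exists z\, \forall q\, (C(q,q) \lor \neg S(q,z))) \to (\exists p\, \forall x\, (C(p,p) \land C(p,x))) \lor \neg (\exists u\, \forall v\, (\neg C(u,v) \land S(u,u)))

\forall z\, \exists q\, \exists p\, \forall x\, \forall u\, \exists v\, (\neg C(q,q) \land S(q,z) \lor C(p,p) \land C(p,x) \lor C(u,v) \lor \neg S(u,u))

First replace A → B with ¬A ∨ B.
  \neg (\exists z\, \forall q\, (C(q,q) \lor \neg S(q,z))) \lor (\exists p\, \forall x\, (C(p,p) \land C(p,x))) \lor \neg (\exists u\, \forall v\, (\neg C(u,v) \land S(u,u)))
Drive negations inward (¬∀x A ≡ ∃x ¬A, ¬∃x A ≡ ∀x ¬A, De Morgan for ∧/∨):
  (\forall z\, \exists q\, (\neg C(q,q) \land S(q,z))) \lor (\exists p\, \forall x\, (C(p,p) \land C(p,x))) \lor (\forall u\, \exists v\, (C(u,v) \lor \neg S(u,u)))
All bound variables are already distinct, so no renaming is needed.
Extract every quantifier outward, since the variables are now distinct and don't occur free across branches:
  \forall z\, \exists q\, \exists p\, \forall x\, \forall u\, \exists v\, (\neg C(q,q) \land S(q,z) \lor C(p,p) \land C(p,x) \lor C(u,v) \lor \neg S(u,u))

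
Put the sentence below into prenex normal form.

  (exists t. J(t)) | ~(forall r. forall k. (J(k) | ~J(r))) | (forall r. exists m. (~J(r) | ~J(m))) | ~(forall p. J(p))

Push ¬ through the quantifiers and connectives to reach negation normal form:
  (exists t. J(t)) | (exists r. exists k. (~J(k) & J(r))) | (forall r. exists m. (~J(r) | ~J(m))) | (exists p. ~J(p))
Standardize variables apart so no two quantifiers bind the same name: r↦y1.
  (exists t. J(t)) | (exists r. exists k. (~J(k) & J(r))) | (forall y1. exists m. (~J(y1) | ~J(m))) | (exists p. ~J(p))
Finally move all quantifiers to the prefix:
  exists t. exists r. exists k. forall y1. exists m. exists p. (J(t) | ~J(k) & J(r) | ~J(y1) | ~J(m) | ~J(p))

exists t. exists r. exists k. forall y1. exists m. exists p. (J(t) | ~J(k) & J(r) | ~J(y1) | ~J(m) | ~J(p))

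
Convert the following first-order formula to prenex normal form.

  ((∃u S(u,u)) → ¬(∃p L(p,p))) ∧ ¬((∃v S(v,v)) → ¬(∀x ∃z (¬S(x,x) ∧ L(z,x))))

∀u ∀p ∃v ∀x ∃z ((¬S(u,u) ∨ ¬L(p,p)) ∧ S(v,v) ∧ ¬S(x,x) ∧ L(z,x))

First replace A → B with ¬A ∨ B.
  (¬(∃u S(u,u)) ∨ ¬(∃p L(p,p))) ∧ ¬(¬(∃v S(v,v)) ∨ ¬(∀x ∃z (¬S(x,x) ∧ L(z,x))))
Move each ¬ inward, flipping quantifiers it crosses:
  ((∀u ¬S(u,u)) ∨ (∀p ¬L(p,p))) ∧ (∃v S(v,v)) ∧ (∀x ∃z (¬S(x,x) ∧ L(z,x)))
Finally move all quantifiers to the prefix:
  ∀u ∀p ∃v ∀x ∃z ((¬S(u,u) ∨ ¬L(p,p)) ∧ S(v,v) ∧ ¬S(x,x) ∧ L(z,x))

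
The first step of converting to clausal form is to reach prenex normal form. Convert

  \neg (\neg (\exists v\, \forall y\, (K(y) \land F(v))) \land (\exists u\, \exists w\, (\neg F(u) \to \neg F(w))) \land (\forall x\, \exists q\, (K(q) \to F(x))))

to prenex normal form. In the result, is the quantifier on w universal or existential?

Eliminate → and ↔ using ¬ and ∨.
  \neg (\neg (\exists v\, \forall y\, (K(y) \land F(v))) \land (\exists u\, \exists w\, (\neg \neg F(u) \lor \neg F(w))) \land (\forall x\, \exists q\, (\neg K(q) \lor F(x))))
Drive negations inward (¬∀x A ≡ ∃x ¬A, ¬∃x A ≡ ∀x ¬A, De Morgan for ∧/∨):
  (\exists v\, \forall y\, (K(y) \land F(v))) \lor (\forall u\, \forall w\, (\neg F(u) \land F(w))) \lor (\exists x\, \forall q\, (K(q) \land \neg F(x)))
All bound variables are already distinct, so no renaming is needed.
Finally move all quantifiers to the prefix:
  \exists v\, \forall y\, \forall u\, \forall w\, \exists x\, \forall q\, (K(y) \land F(v) \lor \neg F(u) \land F(w) \lor K(q) \land \neg F(x))
The quantifier \exists w sits under an odd number of negations (counting the antecedent side of each →), so it flips to \forall w.

universal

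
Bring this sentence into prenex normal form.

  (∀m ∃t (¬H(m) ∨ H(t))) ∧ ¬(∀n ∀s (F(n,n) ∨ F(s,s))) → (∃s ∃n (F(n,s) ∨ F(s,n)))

Rewrite implications/biconditionals: A → B as ¬A ∨ B.
  ¬((∀m ∃t (¬H(m) ∨ H(t))) ∧ ¬(∀n ∀s (F(n,n) ∨ F(s,s)))) ∨ (∃s ∃n (F(n,s) ∨ F(s,n)))
Move each ¬ inward, flipping quantifiers it crosses:
  (∃m ∀t (H(m) ∧ ¬H(t))) ∨ (∀n ∀s (F(n,n) ∨ F(s,s))) ∨ (∃s ∃n (F(n,s) ∨ F(s,n)))
Standardize variables apart so no two quantifiers bind the same name: s↦v, n↦r.
  (∃m ∀t (H(m) ∧ ¬H(t))) ∨ (∀n ∀s (F(n,n) ∨ F(s,s))) ∨ (∃v ∃r (F(r,v) ∨ F(v,r)))
Extract every quantifier outward, since the variables are now distinct and don't occur free across branches:
  ∃m ∀t ∀n ∀s ∃v ∃r (H(m) ∧ ¬H(t) ∨ F(n,n) ∨ F(s,s) ∨ F(r,v) ∨ F(v,r))

∃m ∀t ∀n ∀s ∃v ∃r (H(m) ∧ ¬H(t) ∨ F(n,n) ∨ F(s,s) ∨ F(r,v) ∨ F(v,r))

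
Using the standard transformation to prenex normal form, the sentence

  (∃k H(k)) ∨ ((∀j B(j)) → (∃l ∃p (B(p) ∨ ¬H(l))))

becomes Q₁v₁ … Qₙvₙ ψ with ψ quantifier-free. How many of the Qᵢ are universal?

0

Eliminate → and ↔ using ¬ and ∨.
  (∃k H(k)) ∨ ¬(∀j B(j)) ∨ (∃l ∃p (B(p) ∨ ¬H(l)))
Drive negations inward (¬∀x A ≡ ∃x ¬A, ¬∃x A ≡ ∀x ¬A, De Morgan for ∧/∨):
  (∃k H(k)) ∨ (∃j ¬B(j)) ∨ (∃l ∃p (B(p) ∨ ¬H(l)))
Extract every quantifier outward, since the variables are now distinct and don't occur free across branches:
  ∃k ∃j ∃l ∃p (H(k) ∨ ¬B(j) ∨ B(p) ∨ ¬H(l))
The prefix is ∃k ∃j ∃l ∃p: 0 universal, 4 existential.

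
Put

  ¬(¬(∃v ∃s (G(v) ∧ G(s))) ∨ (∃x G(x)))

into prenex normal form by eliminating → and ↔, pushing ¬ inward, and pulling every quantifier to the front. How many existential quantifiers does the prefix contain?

2

Drive negations inward (¬∀x A ≡ ∃x ¬A, ¬∃x A ≡ ∀x ¬A, De Morgan for ∧/∨):
  (∃v ∃s (G(v) ∧ G(s))) ∧ (∀x ¬G(x))
All bound variables are already distinct, so no renaming is needed.
Pull the quantifiers to the front (each side's bound variable is not free in the other side):
  ∃v ∃s ∀x (G(v) ∧ G(s) ∧ ¬G(x))
The prefix is ∃v ∃s ∀x: 1 universal, 2 existential.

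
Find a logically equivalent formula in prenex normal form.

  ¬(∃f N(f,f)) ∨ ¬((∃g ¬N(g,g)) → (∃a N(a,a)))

First replace A → B with ¬A ∨ B.
  ¬(∃f N(f,f)) ∨ ¬(¬(∃g ¬N(g,g)) ∨ (∃a N(a,a)))
Push ¬ through the quantifiers and connectives to reach negation normal form:
  (∀f ¬N(f,f)) ∨ (∃g ¬N(g,g)) ∧ (∀a ¬N(a,a))
Pull the quantifiers to the front (each side's bound variable is not free in the other side):
  ∀f ∃g ∀a (¬N(f,f) ∨ ¬N(g,g) ∧ ¬N(a,a))

∀f ∃g ∀a (¬N(f,f) ∨ ¬N(g,g) ∧ ¬N(a,a))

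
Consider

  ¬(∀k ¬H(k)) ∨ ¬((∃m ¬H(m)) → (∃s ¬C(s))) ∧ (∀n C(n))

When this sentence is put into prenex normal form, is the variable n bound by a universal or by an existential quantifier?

universal

Eliminate → and ↔ using ¬ and ∨.
  ¬(∀k ¬H(k)) ∨ ¬(¬(∃m ¬H(m)) ∨ (∃s ¬C(s))) ∧ (∀n C(n))
Move each ¬ inward, flipping quantifiers it crosses:
  (∃k H(k)) ∨ (∃m ¬H(m)) ∧ (∀s C(s)) ∧ (∀n C(n))
Pull the quantifiers to the front (each side's bound variable is not free in the other side):
  ∃k ∃m ∀s ∀n (H(k) ∨ ¬H(m) ∧ C(s) ∧ C(n))
The quantifier ∀n sits under an even number of negations (counting the antecedent side of each →), so it remains universal.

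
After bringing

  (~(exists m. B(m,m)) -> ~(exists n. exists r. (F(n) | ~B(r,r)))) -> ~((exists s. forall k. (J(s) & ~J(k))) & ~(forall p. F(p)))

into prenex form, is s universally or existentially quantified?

First replace A → B with ¬A ∨ B.
  ~(~~(exists m. B(m,m)) | ~(exists n. exists r. (F(n) | ~B(r,r)))) | ~((exists s. forall k. (J(s) & ~J(k))) & ~(forall p. F(p)))
Push ¬ through the quantifiers and connectives to reach negation normal form:
  (forall m. ~B(m,m)) & (exists n. exists r. (F(n) | ~B(r,r))) | (forall s. exists k. (~J(s) | J(k))) | (forall p. F(p))
All bound variables are already distinct, so no renaming is needed.
Extract every quantifier outward, since the variables are now distinct and don't occur free across branches:
  forall m. exists n. exists r. forall s. exists k. forall p. (~B(m,m) & (F(n) | ~B(r,r)) | ~J(s) | J(k) | F(p))
The quantifier exists s sits under an odd number of negations (counting the antecedent side of each →), so it flips to forall s.

universal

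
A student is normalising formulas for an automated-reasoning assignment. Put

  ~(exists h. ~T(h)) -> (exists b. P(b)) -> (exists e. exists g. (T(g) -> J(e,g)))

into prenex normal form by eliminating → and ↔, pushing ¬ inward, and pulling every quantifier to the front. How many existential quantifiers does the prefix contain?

Rewrite implications/biconditionals: A → B as ¬A ∨ B.
  ~~(exists h. ~T(h)) | ~(exists b. P(b)) | (exists e. exists g. (~T(g) | J(e,g)))
Drive negations inward (¬∀x A ≡ ∃x ¬A, ¬∃x A ≡ ∀x ¬A, De Morgan for ∧/∨):
  (exists h. ~T(h)) | (forall b. ~P(b)) | (exists e. exists g. (~T(g) | J(e,g)))
Finally move all quantifiers to the prefix:
  exists h. forall b. exists e. exists g. (~T(h) | ~P(b) | ~T(g) | J(e,g))
The prefix is exists h forall b exists e exists g: 1 universal, 3 existential.

3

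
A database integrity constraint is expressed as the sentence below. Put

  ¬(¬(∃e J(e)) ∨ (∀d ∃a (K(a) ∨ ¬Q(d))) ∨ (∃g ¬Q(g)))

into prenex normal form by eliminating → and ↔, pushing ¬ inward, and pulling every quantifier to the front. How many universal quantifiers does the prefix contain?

2

Move each ¬ inward, flipping quantifiers it crosses:
  (∃e J(e)) ∧ (∃d ∀a (¬K(a) ∧ Q(d))) ∧ (∀g Q(g))
Finally move all quantifiers to the prefix:
  ∃e ∃d ∀a ∀g (J(e) ∧ ¬K(a) ∧ Q(d) ∧ Q(g))
The prefix is ∃e ∃d ∀a ∀g: 2 universal, 2 existential.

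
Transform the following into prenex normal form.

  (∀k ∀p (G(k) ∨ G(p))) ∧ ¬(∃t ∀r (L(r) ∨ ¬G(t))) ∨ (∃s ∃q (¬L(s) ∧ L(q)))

∀k ∀p ∀t ∃r ∃s ∃q ((G(k) ∨ G(p)) ∧ ¬L(r) ∧ G(t) ∨ ¬L(s) ∧ L(q))

Push ¬ through the quantifiers and connectives to reach negation normal form:
  (∀k ∀p (G(k) ∨ G(p))) ∧ (∀t ∃r (¬L(r) ∧ G(t))) ∨ (∃s ∃q (¬L(s) ∧ L(q)))
All bound variables are already distinct, so no renaming is needed.
Pull the quantifiers to the front (each side's bound variable is not free in the other side):
  ∀k ∀p ∀t ∃r ∃s ∃q ((G(k) ∨ G(p)) ∧ ¬L(r) ∧ G(t) ∨ ¬L(s) ∧ L(q))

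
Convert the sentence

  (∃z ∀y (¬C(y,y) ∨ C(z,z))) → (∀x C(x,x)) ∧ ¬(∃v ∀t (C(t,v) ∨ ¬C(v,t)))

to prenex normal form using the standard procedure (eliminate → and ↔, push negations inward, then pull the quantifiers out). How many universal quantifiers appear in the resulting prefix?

3

Rewrite implications/biconditionals: A → B as ¬A ∨ B.
  ¬(∃z ∀y (¬C(y,y) ∨ C(z,z))) ∨ (∀x C(x,x)) ∧ ¬(∃v ∀t (C(t,v) ∨ ¬C(v,t)))
Move each ¬ inward, flipping quantifiers it crosses:
  (∀z ∃y (C(y,y) ∧ ¬C(z,z))) ∨ (∀x C(x,x)) ∧ (∀v ∃t (¬C(t,v) ∧ C(v,t)))
All bound variables are already distinct, so no renaming is needed.
Finally move all quantifiers to the prefix:
  ∀z ∃y ∀x ∀v ∃t (C(y,y) ∧ ¬C(z,z) ∨ C(x,x) ∧ ¬C(t,v) ∧ C(v,t))
The prefix is ∀z ∃y ∀x ∀v ∃t: 3 universal, 2 existential.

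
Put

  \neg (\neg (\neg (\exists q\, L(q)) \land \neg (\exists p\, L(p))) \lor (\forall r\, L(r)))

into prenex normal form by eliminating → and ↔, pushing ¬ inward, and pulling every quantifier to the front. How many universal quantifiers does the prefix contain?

Move each ¬ inward, flipping quantifiers it crosses:
  (\forall q\, \neg L(q)) \land (\forall p\, \neg L(p)) \land (\exists r\, \neg L(r))
Pull the quantifiers to the front (each side's bound variable is not free in the other side):
  \forall q\, \forall p\, \exists r\, (\neg L(q) \land \neg L(p) \land \neg L(r))
The prefix is \forall q \forall p \exists r: 2 universal, 1 existential.

2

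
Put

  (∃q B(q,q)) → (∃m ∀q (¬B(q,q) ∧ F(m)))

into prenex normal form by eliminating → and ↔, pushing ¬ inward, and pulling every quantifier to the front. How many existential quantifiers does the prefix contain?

Rewrite implications/biconditionals: A → B as ¬A ∨ B.
  ¬(∃q B(q,q)) ∨ (∃m ∀q (¬B(q,q) ∧ F(m)))
Push ¬ through the quantifiers and connectives to reach negation normal form:
  (∀q ¬B(q,q)) ∨ (∃m ∀q (¬B(q,q) ∧ F(m)))
Rename bound variables to avoid capture: q↦u1.
  (∀q ¬B(q,q)) ∨ (∃m ∀u1 (¬B(u1,u1) ∧ F(m)))
Extract every quantifier outward, since the variables are now distinct and don't occur free across branches:
  ∀q ∃m ∀u1 (¬B(q,q) ∨ ¬B(u1,u1) ∧ F(m))
The prefix is ∀q ∃m ∀u1: 2 universal, 1 existential.

1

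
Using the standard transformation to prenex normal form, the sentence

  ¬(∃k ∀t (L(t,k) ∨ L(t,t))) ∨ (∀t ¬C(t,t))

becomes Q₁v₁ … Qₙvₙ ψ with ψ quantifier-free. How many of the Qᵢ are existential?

1

Move each ¬ inward, flipping quantifiers it crosses:
  (∀k ∃t (¬L(t,k) ∧ ¬L(t,t))) ∨ (∀t ¬C(t,t))
Give each quantifier a distinct variable: t↦x1.
  (∀k ∃t (¬L(t,k) ∧ ¬L(t,t))) ∨ (∀x1 ¬C(x1,x1))
Extract every quantifier outward, since the variables are now distinct and don't occur free across branches:
  ∀k ∃t ∀x1 (¬L(t,k) ∧ ¬L(t,t) ∨ ¬C(x1,x1))
The prefix is ∀k ∃t ∀x1: 2 universal, 1 existential.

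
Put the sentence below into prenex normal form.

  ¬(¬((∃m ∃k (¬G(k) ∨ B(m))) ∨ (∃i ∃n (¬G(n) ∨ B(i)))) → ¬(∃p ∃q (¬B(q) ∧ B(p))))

First replace A → B with ¬A ∨ B.
  ¬(¬¬((∃m ∃k (¬G(k) ∨ B(m))) ∨ (∃i ∃n (¬G(n) ∨ B(i)))) ∨ ¬(∃p ∃q (¬B(q) ∧ B(p))))
Drive negations inward (¬∀x A ≡ ∃x ¬A, ¬∃x A ≡ ∀x ¬A, De Morgan for ∧/∨):
  (∀m ∀k (G(k) ∧ ¬B(m))) ∧ (∀i ∀n (G(n) ∧ ¬B(i))) ∧ (∃p ∃q (¬B(q) ∧ B(p)))
Pull the quantifiers to the front (each side's bound variable is not free in the other side):
  ∀m ∀k ∀i ∀n ∃p ∃q (G(k) ∧ ¬B(m) ∧ G(n) ∧ ¬B(i) ∧ ¬B(q) ∧ B(p))

∀m ∀k ∀i ∀n ∃p ∃q (G(k) ∧ ¬B(m) ∧ G(n) ∧ ¬B(i) ∧ ¬B(q) ∧ B(p))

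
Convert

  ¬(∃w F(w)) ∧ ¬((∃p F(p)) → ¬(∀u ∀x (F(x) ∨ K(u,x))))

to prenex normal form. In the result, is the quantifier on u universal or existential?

Eliminate → and ↔ using ¬ and ∨.
  ¬(∃w F(w)) ∧ ¬(¬(∃p F(p)) ∨ ¬(∀u ∀x (F(x) ∨ K(u,x))))
Drive negations inward (¬∀x A ≡ ∃x ¬A, ¬∃x A ≡ ∀x ¬A, De Morgan for ∧/∨):
  (∀w ¬F(w)) ∧ (∃p F(p)) ∧ (∀u ∀x (F(x) ∨ K(u,x)))
Pull the quantifiers to the front (each side's bound variable is not free in the other side):
  ∀w ∃p ∀u ∀x (¬F(w) ∧ F(p) ∧ (F(x) ∨ K(u,x)))
The quantifier ∀u sits under an even number of negations (counting the antecedent side of each →), so it remains universal.

universal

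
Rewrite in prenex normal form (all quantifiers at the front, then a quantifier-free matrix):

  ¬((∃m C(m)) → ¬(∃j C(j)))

Rewrite implications/biconditionals: A → B as ¬A ∨ B.
  ¬(¬(∃m C(m)) ∨ ¬(∃j C(j)))
Move each ¬ inward, flipping quantifiers it crosses:
  (∃m C(m)) ∧ (∃j C(j))
Extract every quantifier outward, since the variables are now distinct and don't occur free across branches:
  ∃m ∃j (C(m) ∧ C(j))

∃m ∃j (C(m) ∧ C(j))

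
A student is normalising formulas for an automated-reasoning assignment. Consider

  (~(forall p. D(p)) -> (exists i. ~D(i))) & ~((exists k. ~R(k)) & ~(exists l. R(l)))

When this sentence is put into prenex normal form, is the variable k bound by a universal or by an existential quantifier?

Rewrite implications/biconditionals: A → B as ¬A ∨ B.
  (~~(forall p. D(p)) | (exists i. ~D(i))) & ~((exists k. ~R(k)) & ~(exists l. R(l)))
Drive negations inward (¬∀x A ≡ ∃x ¬A, ¬∃x A ≡ ∀x ¬A, De Morgan for ∧/∨):
  ((forall p. D(p)) | (exists i. ~D(i))) & ((forall k. R(k)) | (exists l. R(l)))
All bound variables are already distinct, so no renaming is needed.
Extract every quantifier outward, since the variables are now distinct and don't occur free across branches:
  forall p. exists i. forall k. exists l. ((D(p) | ~D(i)) & (R(k) | R(l)))
The quantifier exists k sits under an odd number of negations (counting the antecedent side of each →), so it flips to forall k.

universal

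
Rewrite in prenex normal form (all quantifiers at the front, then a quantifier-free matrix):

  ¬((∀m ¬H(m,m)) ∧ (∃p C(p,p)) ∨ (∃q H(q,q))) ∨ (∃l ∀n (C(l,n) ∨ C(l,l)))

∃m ∀p ∀q ∃l ∀n ((H(m,m) ∨ ¬C(p,p)) ∧ ¬H(q,q) ∨ C(l,n) ∨ C(l,l))

Drive negations inward (¬∀x A ≡ ∃x ¬A, ¬∃x A ≡ ∀x ¬A, De Morgan for ∧/∨):
  ((∃m H(m,m)) ∨ (∀p ¬C(p,p))) ∧ (∀q ¬H(q,q)) ∨ (∃l ∀n (C(l,n) ∨ C(l,l)))
All bound variables are already distinct, so no renaming is needed.
Finally move all quantifiers to the prefix:
  ∃m ∀p ∀q ∃l ∀n ((H(m,m) ∨ ¬C(p,p)) ∧ ¬H(q,q) ∨ C(l,n) ∨ C(l,l))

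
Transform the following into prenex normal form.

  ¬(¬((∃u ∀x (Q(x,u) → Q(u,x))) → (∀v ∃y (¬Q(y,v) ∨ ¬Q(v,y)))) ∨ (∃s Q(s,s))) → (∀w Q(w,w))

∃u ∀x ∃v ∀y ∃s ∀w ((¬Q(x,u) ∨ Q(u,x)) ∧ Q(y,v) ∧ Q(v,y) ∨ Q(s,s) ∨ Q(w,w))

Eliminate → and ↔ using ¬ and ∨.
  ¬¬(¬(¬(∃u ∀x (¬Q(x,u) ∨ Q(u,x))) ∨ (∀v ∃y (¬Q(y,v) ∨ ¬Q(v,y)))) ∨ (∃s Q(s,s))) ∨ (∀w Q(w,w))
Move each ¬ inward, flipping quantifiers it crosses:
  (∃u ∀x (¬Q(x,u) ∨ Q(u,x))) ∧ (∃v ∀y (Q(y,v) ∧ Q(v,y))) ∨ (∃s Q(s,s)) ∨ (∀w Q(w,w))
All bound variables are already distinct, so no renaming is needed.
Finally move all quantifiers to the prefix:
  ∃u ∀x ∃v ∀y ∃s ∀w ((¬Q(x,u) ∨ Q(u,x)) ∧ Q(y,v) ∧ Q(v,y) ∨ Q(s,s) ∨ Q(w,w))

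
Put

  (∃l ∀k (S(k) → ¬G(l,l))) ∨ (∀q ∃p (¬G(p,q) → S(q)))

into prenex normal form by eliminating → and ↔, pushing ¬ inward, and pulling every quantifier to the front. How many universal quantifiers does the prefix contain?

2

Rewrite implications/biconditionals: A → B as ¬A ∨ B.
  (∃l ∀k (¬S(k) ∨ ¬G(l,l))) ∨ (∀q ∃p (¬¬G(p,q) ∨ S(q)))
Push ¬ through the quantifiers and connectives to reach negation normal form:
  (∃l ∀k (¬S(k) ∨ ¬G(l,l))) ∨ (∀q ∃p (G(p,q) ∨ S(q)))
All bound variables are already distinct, so no renaming is needed.
Extract every quantifier outward, since the variables are now distinct and don't occur free across branches:
  ∃l ∀k ∀q ∃p (¬S(k) ∨ ¬G(l,l) ∨ G(p,q) ∨ S(q))
The prefix is ∃l ∀k ∀q ∃p: 2 universal, 2 existential.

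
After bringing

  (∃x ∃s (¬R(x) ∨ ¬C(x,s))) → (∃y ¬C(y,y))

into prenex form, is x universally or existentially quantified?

First replace A → B with ¬A ∨ B.
  ¬(∃x ∃s (¬R(x) ∨ ¬C(x,s))) ∨ (∃y ¬C(y,y))
Move each ¬ inward, flipping quantifiers it crosses:
  (∀x ∀s (R(x) ∧ C(x,s))) ∨ (∃y ¬C(y,y))
All bound variables are already distinct, so no renaming is needed.
Finally move all quantifiers to the prefix:
  ∀x ∀s ∃y (R(x) ∧ C(x,s) ∨ ¬C(y,y))
The quantifier ∃x sits under an odd number of negations (counting the antecedent side of each →), so it flips to ∀x.

universal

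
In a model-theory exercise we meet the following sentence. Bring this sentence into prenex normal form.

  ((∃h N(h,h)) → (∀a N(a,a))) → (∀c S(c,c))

∃h ∃a ∀c (N(h,h) ∧ ¬N(a,a) ∨ S(c,c))

First replace A → B with ¬A ∨ B.
  ¬(¬(∃h N(h,h)) ∨ (∀a N(a,a))) ∨ (∀c S(c,c))
Move each ¬ inward, flipping quantifiers it crosses:
  (∃h N(h,h)) ∧ (∃a ¬N(a,a)) ∨ (∀c S(c,c))
All bound variables are already distinct, so no renaming is needed.
Finally move all quantifiers to the prefix:
  ∃h ∃a ∀c (N(h,h) ∧ ¬N(a,a) ∨ S(c,c))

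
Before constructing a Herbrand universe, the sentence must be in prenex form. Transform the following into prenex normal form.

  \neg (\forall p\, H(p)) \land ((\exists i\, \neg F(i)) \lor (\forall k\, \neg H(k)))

\exists p\, \exists i\, \forall k\, (\neg H(p) \land (\neg F(i) \lor \neg H(k)))

Move each ¬ inward, flipping quantifiers it crosses:
  (\exists p\, \neg H(p)) \land ((\exists i\, \neg F(i)) \lor (\forall k\, \neg H(k)))
All bound variables are already distinct, so no renaming is needed.
Extract every quantifier outward, since the variables are now distinct and don't occur free across branches:
  \exists p\, \exists i\, \forall k\, (\neg H(p) \land (\neg F(i) \lor \neg H(k)))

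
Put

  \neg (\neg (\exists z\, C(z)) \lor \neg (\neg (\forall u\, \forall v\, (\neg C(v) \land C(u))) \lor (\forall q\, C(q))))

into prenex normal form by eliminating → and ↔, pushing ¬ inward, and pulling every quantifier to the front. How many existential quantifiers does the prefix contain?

3

Move each ¬ inward, flipping quantifiers it crosses:
  (\exists z\, C(z)) \land ((\exists u\, \exists v\, (C(v) \lor \neg C(u))) \lor (\forall q\, C(q)))
Extract every quantifier outward, since the variables are now distinct and don't occur free across branches:
  \exists z\, \exists u\, \exists v\, \forall q\, (C(z) \land (C(v) \lor \neg C(u) \lor C(q)))
The prefix is \exists z \exists u \exists v \forall q: 1 universal, 3 existential.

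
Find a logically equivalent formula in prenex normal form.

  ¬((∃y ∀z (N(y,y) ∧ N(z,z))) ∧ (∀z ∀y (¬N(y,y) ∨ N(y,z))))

Move each ¬ inward, flipping quantifiers it crosses:
  (∀y ∃z (¬N(y,y) ∨ ¬N(z,z))) ∨ (∃z ∃y (N(y,y) ∧ ¬N(y,z)))
Rename bound variables to avoid capture: z↦r, y↦z1.
  (∀y ∃z (¬N(y,y) ∨ ¬N(z,z))) ∨ (∃r ∃z1 (N(z1,z1) ∧ ¬N(z1,r)))
Pull the quantifiers to the front (each side's bound variable is not free in the other side):
  ∀y ∃z ∃r ∃z1 (¬N(y,y) ∨ ¬N(z,z) ∨ N(z1,z1) ∧ ¬N(z1,r))

∀y ∃z ∃r ∃z1 (¬N(y,y) ∨ ¬N(z,z) ∨ N(z1,z1) ∧ ¬N(z1,r))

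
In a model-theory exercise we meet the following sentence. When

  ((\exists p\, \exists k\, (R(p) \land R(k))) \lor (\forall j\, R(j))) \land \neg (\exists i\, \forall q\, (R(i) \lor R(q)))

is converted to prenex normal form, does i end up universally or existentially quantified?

Drive negations inward (¬∀x A ≡ ∃x ¬A, ¬∃x A ≡ ∀x ¬A, De Morgan for ∧/∨):
  ((\exists p\, \exists k\, (R(p) \land R(k))) \lor (\forall j\, R(j))) \land (\forall i\, \exists q\, (\neg R(i) \land \neg R(q)))
Pull the quantifiers to the front (each side's bound variable is not free in the other side):
  \exists p\, \exists k\, \forall j\, \forall i\, \exists q\, ((R(p) \land R(k) \lor R(j)) \land \neg R(i) \land \neg R(q))
The quantifier \exists i sits under an odd number of negations, so it flips to \forall i.

universal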